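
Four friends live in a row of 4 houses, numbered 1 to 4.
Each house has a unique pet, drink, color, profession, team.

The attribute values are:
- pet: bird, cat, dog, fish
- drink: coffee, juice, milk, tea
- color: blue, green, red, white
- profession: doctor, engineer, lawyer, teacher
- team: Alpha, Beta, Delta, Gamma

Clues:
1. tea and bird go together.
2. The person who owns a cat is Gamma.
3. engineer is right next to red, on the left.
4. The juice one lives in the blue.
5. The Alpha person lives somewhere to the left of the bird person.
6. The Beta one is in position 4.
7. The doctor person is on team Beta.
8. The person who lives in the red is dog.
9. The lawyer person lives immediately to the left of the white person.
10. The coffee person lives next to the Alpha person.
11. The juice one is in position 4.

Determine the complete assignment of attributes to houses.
Solution:

House | Pet | Drink | Color | Profession | Team
-----------------------------------------------
  1   | cat | coffee | green | engineer | Gamma
  2   | dog | milk | red | lawyer | Alpha
  3   | bird | tea | white | teacher | Delta
  4   | fish | juice | blue | doctor | Beta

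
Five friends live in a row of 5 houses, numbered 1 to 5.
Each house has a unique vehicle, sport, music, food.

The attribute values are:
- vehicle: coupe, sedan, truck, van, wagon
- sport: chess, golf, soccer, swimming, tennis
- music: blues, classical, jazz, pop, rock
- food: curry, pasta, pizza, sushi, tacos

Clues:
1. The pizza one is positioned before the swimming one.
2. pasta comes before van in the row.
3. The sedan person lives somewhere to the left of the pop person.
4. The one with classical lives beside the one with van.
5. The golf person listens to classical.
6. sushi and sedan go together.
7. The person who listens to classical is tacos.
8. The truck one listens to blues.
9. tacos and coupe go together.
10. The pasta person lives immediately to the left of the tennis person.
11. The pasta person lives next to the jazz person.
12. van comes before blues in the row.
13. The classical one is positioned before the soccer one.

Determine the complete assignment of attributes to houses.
Solution:

House | Vehicle | Sport | Music | Food
--------------------------------------
  1   | wagon | chess | rock | pasta
  2   | sedan | tennis | jazz | sushi
  3   | coupe | golf | classical | tacos
  4   | van | soccer | pop | pizza
  5   | truck | swimming | blues | curry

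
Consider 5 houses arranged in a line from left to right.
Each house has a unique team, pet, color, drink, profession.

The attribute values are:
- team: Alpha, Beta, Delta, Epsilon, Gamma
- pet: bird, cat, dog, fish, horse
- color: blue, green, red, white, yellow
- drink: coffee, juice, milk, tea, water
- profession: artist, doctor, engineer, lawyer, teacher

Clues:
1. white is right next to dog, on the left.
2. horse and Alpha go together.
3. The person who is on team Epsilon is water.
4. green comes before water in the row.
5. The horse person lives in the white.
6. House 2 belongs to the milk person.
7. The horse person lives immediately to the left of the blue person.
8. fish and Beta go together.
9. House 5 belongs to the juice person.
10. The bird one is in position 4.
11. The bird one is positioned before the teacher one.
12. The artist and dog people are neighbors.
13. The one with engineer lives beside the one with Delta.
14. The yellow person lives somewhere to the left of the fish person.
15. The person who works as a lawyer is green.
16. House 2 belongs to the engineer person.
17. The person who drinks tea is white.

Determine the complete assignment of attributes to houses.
Solution:

House | Team | Pet | Color | Drink | Profession
-----------------------------------------------
  1   | Alpha | horse | white | tea | artist
  2   | Gamma | dog | blue | milk | engineer
  3   | Delta | cat | green | coffee | lawyer
  4   | Epsilon | bird | yellow | water | doctor
  5   | Beta | fish | red | juice | teacher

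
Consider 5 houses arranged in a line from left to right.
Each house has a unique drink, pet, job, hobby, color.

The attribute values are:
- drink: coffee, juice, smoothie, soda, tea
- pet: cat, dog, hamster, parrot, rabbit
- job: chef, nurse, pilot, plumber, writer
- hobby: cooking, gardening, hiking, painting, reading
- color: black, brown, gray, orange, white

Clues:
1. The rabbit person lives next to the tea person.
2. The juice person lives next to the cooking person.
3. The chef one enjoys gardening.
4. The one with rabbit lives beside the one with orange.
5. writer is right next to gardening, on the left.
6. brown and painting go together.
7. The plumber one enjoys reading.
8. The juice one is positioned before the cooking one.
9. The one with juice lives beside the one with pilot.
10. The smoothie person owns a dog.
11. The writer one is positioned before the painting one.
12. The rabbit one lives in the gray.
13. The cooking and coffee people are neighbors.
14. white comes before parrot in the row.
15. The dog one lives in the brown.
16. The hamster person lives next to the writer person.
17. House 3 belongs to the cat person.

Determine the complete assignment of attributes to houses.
Solution:

House | Drink | Pet | Job | Hobby | Color
-----------------------------------------
  1   | juice | rabbit | plumber | reading | gray
  2   | tea | hamster | pilot | cooking | orange
  3   | coffee | cat | writer | hiking | white
  4   | soda | parrot | chef | gardening | black
  5   | smoothie | dog | nurse | painting | brown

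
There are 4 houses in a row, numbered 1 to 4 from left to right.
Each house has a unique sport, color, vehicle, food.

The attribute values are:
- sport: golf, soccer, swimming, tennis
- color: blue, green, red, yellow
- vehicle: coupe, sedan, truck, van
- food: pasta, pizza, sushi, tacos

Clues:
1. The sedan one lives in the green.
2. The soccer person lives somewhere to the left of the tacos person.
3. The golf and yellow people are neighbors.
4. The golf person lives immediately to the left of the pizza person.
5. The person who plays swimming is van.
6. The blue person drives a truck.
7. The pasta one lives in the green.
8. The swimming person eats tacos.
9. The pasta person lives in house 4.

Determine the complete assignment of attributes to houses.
Solution:

House | Sport | Color | Vehicle | Food
--------------------------------------
  1   | golf | blue | truck | sushi
  2   | soccer | yellow | coupe | pizza
  3   | swimming | red | van | tacos
  4   | tennis | green | sedan | pasta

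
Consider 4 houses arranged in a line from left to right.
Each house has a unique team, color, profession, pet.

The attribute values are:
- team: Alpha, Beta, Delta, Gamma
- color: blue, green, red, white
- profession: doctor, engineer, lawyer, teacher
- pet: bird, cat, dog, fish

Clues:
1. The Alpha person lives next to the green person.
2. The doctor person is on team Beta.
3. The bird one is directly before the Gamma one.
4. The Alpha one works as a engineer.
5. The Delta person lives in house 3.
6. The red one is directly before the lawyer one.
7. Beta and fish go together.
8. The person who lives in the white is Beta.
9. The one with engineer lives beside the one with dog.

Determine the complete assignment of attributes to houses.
Solution:

House | Team | Color | Profession | Pet
---------------------------------------
  1   | Alpha | red | engineer | bird
  2   | Gamma | green | lawyer | dog
  3   | Delta | blue | teacher | cat
  4   | Beta | white | doctor | fish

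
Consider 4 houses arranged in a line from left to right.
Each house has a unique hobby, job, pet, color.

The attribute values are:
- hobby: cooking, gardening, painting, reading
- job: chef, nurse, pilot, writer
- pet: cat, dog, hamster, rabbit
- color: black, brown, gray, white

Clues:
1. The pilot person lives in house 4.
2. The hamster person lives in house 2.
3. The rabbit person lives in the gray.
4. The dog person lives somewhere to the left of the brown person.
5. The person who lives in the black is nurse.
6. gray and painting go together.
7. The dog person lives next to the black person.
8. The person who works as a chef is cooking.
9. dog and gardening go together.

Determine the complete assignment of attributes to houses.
Solution:

House | Hobby | Job | Pet | Color
---------------------------------
  1   | gardening | writer | dog | white
  2   | reading | nurse | hamster | black
  3   | cooking | chef | cat | brown
  4   | painting | pilot | rabbit | gray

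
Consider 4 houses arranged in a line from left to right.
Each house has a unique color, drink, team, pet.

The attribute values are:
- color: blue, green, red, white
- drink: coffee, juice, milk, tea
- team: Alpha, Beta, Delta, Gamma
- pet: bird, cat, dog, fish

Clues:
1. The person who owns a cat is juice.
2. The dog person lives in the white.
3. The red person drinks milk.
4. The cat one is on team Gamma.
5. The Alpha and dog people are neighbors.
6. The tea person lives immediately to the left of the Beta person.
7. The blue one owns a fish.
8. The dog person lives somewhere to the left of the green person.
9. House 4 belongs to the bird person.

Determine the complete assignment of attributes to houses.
Solution:

House | Color | Drink | Team | Pet
----------------------------------
  1   | blue | tea | Alpha | fish
  2   | white | coffee | Beta | dog
  3   | green | juice | Gamma | cat
  4   | red | milk | Delta | bird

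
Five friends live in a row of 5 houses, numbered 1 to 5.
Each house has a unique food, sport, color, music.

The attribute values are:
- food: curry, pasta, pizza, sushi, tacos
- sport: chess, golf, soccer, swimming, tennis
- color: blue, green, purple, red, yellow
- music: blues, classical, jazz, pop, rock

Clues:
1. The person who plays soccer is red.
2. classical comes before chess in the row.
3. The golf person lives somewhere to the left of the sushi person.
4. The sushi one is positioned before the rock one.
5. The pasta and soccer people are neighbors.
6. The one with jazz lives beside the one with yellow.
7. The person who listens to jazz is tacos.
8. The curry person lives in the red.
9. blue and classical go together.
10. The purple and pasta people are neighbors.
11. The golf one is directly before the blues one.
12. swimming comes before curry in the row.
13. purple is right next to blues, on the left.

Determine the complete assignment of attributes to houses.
Solution:

House | Food | Sport | Color | Music
------------------------------------
  1   | tacos | golf | purple | jazz
  2   | pasta | swimming | yellow | blues
  3   | curry | soccer | red | pop
  4   | sushi | tennis | blue | classical
  5   | pizza | chess | green | rock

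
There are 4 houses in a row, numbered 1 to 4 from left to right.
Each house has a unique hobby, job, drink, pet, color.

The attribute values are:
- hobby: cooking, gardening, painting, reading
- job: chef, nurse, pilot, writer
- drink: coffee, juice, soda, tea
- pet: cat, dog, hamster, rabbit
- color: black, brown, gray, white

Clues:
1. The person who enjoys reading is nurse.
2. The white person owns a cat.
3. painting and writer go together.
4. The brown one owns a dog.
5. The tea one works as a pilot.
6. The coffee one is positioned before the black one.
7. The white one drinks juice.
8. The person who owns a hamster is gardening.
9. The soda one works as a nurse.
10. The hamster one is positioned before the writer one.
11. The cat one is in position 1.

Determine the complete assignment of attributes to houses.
Solution:

House | Hobby | Job | Drink | Pet | Color
-----------------------------------------
  1   | cooking | chef | juice | cat | white
  2   | gardening | pilot | tea | hamster | gray
  3   | painting | writer | coffee | dog | brown
  4   | reading | nurse | soda | rabbit | black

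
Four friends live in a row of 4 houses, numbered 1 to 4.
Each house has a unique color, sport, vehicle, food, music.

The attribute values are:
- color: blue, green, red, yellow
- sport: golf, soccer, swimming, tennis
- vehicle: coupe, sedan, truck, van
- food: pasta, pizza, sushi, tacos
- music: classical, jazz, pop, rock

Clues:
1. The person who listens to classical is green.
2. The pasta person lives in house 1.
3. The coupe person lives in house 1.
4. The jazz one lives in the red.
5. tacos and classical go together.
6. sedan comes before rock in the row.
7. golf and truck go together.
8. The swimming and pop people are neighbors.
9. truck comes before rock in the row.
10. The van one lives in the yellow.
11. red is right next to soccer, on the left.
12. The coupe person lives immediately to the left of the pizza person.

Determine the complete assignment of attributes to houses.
Solution:

House | Color | Sport | Vehicle | Food | Music
----------------------------------------------
  1   | red | swimming | coupe | pasta | jazz
  2   | blue | soccer | sedan | pizza | pop
  3   | green | golf | truck | tacos | classical
  4   | yellow | tennis | van | sushi | rock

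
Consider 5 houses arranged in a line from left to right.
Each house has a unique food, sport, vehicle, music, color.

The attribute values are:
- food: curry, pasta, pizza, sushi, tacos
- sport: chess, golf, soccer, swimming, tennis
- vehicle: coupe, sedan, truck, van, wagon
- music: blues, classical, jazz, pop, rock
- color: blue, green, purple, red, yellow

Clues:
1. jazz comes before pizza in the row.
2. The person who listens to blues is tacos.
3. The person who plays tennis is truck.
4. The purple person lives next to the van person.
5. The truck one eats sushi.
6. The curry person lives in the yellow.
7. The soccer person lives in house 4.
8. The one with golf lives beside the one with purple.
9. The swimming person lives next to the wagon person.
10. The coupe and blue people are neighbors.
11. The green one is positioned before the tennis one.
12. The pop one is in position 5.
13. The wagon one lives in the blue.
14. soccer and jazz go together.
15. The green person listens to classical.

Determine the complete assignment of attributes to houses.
Solution:

House | Food | Sport | Vehicle | Music | Color
----------------------------------------------
  1   | pasta | swimming | coupe | classical | green
  2   | tacos | golf | wagon | blues | blue
  3   | sushi | tennis | truck | rock | purple
  4   | curry | soccer | van | jazz | yellow
  5   | pizza | chess | sedan | pop | red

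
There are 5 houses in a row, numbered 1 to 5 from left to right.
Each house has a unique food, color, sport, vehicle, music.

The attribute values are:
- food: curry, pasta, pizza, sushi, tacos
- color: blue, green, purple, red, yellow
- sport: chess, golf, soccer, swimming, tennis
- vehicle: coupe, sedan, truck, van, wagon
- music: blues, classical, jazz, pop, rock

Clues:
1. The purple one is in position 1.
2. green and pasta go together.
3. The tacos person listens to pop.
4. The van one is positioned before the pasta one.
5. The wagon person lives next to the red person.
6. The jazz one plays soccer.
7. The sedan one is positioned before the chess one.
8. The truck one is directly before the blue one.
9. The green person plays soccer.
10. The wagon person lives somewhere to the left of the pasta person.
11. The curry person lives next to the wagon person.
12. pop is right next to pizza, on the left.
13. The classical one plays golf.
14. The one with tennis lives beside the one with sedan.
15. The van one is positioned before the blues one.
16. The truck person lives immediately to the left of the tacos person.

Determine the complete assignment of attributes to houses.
Solution:

House | Food | Color | Sport | Vehicle | Music
----------------------------------------------
  1   | curry | purple | golf | truck | classical
  2   | tacos | blue | swimming | wagon | pop
  3   | pizza | red | tennis | van | rock
  4   | pasta | green | soccer | sedan | jazz
  5   | sushi | yellow | chess | coupe | blues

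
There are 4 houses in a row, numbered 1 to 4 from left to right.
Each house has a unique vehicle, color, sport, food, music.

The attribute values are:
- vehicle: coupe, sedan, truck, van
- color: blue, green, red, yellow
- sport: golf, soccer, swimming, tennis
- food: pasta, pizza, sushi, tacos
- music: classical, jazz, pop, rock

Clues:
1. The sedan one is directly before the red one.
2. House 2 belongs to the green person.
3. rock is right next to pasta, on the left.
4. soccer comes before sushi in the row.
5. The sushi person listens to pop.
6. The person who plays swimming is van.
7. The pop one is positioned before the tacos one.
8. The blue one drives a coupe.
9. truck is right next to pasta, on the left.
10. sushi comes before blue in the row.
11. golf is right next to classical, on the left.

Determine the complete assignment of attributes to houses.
Solution:

House | Vehicle | Color | Sport | Food | Music
----------------------------------------------
  1   | truck | yellow | golf | pizza | rock
  2   | sedan | green | soccer | pasta | classical
  3   | van | red | swimming | sushi | pop
  4   | coupe | blue | tennis | tacos | jazz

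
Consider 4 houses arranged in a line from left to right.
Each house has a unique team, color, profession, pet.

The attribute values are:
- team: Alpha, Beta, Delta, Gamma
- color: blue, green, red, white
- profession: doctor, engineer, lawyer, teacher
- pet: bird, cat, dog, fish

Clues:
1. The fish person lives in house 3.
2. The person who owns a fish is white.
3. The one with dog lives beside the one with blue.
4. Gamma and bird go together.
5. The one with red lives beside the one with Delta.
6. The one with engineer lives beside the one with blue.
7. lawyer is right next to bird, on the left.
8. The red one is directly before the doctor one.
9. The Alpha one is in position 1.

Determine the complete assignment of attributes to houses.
Solution:

House | Team | Color | Profession | Pet
---------------------------------------
  1   | Alpha | red | engineer | dog
  2   | Delta | blue | doctor | cat
  3   | Beta | white | lawyer | fish
  4   | Gamma | green | teacher | bird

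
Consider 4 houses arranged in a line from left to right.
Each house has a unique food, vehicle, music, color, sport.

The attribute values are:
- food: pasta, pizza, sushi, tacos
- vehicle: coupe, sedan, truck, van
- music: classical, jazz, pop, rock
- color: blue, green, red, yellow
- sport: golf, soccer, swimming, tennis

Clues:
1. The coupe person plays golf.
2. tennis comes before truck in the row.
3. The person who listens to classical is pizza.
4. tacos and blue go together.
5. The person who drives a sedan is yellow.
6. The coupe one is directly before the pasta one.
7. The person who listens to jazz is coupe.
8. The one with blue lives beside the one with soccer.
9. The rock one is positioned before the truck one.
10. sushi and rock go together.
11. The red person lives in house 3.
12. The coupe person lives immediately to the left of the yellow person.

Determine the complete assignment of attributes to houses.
Solution:

House | Food | Vehicle | Music | Color | Sport
----------------------------------------------
  1   | tacos | coupe | jazz | blue | golf
  2   | pasta | sedan | pop | yellow | soccer
  3   | sushi | van | rock | red | tennis
  4   | pizza | truck | classical | green | swimming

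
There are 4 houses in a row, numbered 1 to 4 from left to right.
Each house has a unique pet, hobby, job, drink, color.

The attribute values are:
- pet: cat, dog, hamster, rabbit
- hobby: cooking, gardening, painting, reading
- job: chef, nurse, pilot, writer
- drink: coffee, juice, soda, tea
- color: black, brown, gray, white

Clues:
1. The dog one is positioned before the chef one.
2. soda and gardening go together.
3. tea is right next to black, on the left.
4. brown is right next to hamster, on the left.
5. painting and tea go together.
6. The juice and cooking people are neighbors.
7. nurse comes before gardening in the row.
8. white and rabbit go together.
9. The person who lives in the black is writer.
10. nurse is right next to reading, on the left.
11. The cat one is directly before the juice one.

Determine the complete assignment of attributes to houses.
Solution:

House | Pet | Hobby | Job | Drink | Color
-----------------------------------------
  1   | cat | painting | nurse | tea | brown
  2   | hamster | reading | writer | juice | black
  3   | dog | cooking | pilot | coffee | gray
  4   | rabbit | gardening | chef | soda | white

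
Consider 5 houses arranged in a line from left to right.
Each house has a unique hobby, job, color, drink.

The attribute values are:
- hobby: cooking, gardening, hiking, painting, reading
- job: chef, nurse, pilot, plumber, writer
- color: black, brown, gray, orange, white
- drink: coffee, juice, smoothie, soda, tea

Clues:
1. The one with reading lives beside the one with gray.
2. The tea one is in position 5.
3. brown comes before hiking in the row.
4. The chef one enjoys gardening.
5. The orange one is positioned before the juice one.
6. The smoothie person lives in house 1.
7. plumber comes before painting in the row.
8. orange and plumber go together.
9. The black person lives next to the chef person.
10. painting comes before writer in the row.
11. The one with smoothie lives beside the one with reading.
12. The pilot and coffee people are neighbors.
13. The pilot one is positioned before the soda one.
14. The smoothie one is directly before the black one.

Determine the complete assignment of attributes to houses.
Solution:

House | Hobby | Job | Color | Drink
-----------------------------------
  1   | cooking | plumber | orange | smoothie
  2   | reading | pilot | black | juice
  3   | gardening | chef | gray | coffee
  4   | painting | nurse | brown | soda
  5   | hiking | writer | white | tea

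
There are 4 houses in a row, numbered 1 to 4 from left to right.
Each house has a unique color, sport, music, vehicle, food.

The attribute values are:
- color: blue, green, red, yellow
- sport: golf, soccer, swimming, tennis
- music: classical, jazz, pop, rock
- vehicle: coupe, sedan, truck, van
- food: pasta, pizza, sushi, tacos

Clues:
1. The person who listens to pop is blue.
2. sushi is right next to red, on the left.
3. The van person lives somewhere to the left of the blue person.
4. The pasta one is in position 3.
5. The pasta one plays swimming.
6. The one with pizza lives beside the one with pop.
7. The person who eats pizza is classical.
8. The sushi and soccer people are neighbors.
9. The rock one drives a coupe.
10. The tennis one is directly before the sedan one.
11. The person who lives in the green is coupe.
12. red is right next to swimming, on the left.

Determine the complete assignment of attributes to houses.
Solution:

House | Color | Sport | Music | Vehicle | Food
----------------------------------------------
  1   | yellow | tennis | jazz | van | sushi
  2   | red | soccer | classical | sedan | pizza
  3   | blue | swimming | pop | truck | pasta
  4   | green | golf | rock | coupe | tacos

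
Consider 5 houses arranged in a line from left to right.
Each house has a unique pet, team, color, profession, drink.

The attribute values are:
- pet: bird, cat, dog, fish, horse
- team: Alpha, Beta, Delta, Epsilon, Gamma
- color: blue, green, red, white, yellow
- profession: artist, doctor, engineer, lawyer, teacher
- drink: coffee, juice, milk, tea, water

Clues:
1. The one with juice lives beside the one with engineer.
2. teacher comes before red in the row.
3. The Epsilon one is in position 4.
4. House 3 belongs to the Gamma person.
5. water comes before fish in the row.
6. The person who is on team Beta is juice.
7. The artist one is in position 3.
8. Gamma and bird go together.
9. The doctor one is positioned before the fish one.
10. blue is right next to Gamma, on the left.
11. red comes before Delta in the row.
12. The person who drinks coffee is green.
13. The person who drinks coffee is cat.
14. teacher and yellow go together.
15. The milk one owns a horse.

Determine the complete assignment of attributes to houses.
Solution:

House | Pet | Team | Color | Profession | Drink
-----------------------------------------------
  1   | dog | Beta | yellow | teacher | juice
  2   | horse | Alpha | blue | engineer | milk
  3   | bird | Gamma | red | artist | water
  4   | cat | Epsilon | green | doctor | coffee
  5   | fish | Delta | white | lawyer | tea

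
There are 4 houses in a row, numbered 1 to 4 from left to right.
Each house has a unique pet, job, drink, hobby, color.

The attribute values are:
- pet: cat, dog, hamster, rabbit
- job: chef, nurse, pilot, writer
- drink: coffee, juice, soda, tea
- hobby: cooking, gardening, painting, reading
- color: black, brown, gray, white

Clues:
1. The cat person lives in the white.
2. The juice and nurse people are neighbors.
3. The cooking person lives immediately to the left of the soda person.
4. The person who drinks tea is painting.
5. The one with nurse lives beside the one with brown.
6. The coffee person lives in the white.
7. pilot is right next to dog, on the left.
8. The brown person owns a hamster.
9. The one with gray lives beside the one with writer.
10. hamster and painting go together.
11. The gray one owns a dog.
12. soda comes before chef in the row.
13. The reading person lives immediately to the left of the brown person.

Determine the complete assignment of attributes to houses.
Solution:

House | Pet | Job | Drink | Hobby | Color
-----------------------------------------
  1   | rabbit | pilot | juice | cooking | black
  2   | dog | nurse | soda | reading | gray
  3   | hamster | writer | tea | painting | brown
  4   | cat | chef | coffee | gardening | white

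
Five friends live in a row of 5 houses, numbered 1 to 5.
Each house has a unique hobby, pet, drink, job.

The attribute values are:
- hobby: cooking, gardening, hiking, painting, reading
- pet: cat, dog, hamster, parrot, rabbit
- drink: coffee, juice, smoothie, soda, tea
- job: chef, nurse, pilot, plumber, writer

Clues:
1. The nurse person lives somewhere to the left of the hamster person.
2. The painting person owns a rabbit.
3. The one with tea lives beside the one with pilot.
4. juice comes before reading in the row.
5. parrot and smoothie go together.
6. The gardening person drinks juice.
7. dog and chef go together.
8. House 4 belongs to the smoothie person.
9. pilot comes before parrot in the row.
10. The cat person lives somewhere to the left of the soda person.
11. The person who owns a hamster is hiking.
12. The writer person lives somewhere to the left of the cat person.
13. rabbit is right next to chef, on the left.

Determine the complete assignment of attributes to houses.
Solution:

House | Hobby | Pet | Drink | Job
---------------------------------
  1   | painting | rabbit | coffee | writer
  2   | cooking | dog | tea | chef
  3   | gardening | cat | juice | pilot
  4   | reading | parrot | smoothie | nurse
  5   | hiking | hamster | soda | plumber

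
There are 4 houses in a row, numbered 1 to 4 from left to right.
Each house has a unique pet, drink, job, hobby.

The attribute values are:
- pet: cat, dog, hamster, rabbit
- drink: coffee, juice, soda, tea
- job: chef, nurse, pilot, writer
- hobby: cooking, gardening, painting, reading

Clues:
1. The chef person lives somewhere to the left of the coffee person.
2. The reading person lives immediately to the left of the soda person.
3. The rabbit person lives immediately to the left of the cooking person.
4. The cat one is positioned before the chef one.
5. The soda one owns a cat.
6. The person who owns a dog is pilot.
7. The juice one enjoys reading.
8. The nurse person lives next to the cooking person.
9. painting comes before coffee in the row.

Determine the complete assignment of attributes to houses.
Solution:

House | Pet | Drink | Job | Hobby
---------------------------------
  1   | rabbit | juice | nurse | reading
  2   | cat | soda | writer | cooking
  3   | hamster | tea | chef | painting
  4   | dog | coffee | pilot | gardening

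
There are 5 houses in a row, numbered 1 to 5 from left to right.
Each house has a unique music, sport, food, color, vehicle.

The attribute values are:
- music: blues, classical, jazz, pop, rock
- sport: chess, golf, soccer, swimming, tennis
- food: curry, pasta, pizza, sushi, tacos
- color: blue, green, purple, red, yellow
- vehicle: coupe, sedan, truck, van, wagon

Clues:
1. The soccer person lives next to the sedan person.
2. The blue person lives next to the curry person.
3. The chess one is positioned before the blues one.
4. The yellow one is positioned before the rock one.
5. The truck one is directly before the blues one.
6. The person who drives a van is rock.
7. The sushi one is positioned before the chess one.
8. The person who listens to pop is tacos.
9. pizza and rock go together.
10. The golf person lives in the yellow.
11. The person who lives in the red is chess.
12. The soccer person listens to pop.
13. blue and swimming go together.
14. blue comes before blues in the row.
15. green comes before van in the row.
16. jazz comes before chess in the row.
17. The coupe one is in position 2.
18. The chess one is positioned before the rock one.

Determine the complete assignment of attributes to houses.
Solution:

House | Music | Sport | Food | Color | Vehicle
----------------------------------------------
  1   | jazz | swimming | sushi | blue | wagon
  2   | classical | chess | curry | red | coupe
  3   | pop | soccer | tacos | green | truck
  4   | blues | golf | pasta | yellow | sedan
  5   | rock | tennis | pizza | purple | van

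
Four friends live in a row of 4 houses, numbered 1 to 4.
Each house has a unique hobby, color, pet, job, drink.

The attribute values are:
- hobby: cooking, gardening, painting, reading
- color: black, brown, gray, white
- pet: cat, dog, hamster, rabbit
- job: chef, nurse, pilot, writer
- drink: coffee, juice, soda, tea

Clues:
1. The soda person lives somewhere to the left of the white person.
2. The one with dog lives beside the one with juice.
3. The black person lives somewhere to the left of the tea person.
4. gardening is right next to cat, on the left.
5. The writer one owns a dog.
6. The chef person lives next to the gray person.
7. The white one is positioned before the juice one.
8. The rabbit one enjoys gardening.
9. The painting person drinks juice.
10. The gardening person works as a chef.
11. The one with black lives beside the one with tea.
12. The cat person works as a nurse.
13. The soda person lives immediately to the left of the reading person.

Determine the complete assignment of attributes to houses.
Solution:

House | Hobby | Color | Pet | Job | Drink
-----------------------------------------
  1   | gardening | black | rabbit | chef | soda
  2   | reading | gray | cat | nurse | tea
  3   | cooking | white | dog | writer | coffee
  4   | painting | brown | hamster | pilot | juice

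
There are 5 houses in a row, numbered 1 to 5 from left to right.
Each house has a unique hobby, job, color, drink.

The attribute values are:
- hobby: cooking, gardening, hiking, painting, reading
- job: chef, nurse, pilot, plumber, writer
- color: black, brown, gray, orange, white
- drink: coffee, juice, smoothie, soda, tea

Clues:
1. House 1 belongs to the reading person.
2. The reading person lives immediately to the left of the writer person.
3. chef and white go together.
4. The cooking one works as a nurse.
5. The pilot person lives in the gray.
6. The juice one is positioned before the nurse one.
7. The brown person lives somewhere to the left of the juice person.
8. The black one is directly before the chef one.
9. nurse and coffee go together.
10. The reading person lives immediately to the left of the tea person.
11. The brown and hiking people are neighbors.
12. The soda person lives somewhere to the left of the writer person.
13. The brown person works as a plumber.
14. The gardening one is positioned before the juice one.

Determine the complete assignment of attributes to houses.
Solution:

House | Hobby | Job | Color | Drink
-----------------------------------
  1   | reading | plumber | brown | soda
  2   | hiking | writer | black | tea
  3   | gardening | chef | white | smoothie
  4   | painting | pilot | gray | juice
  5   | cooking | nurse | orange | coffee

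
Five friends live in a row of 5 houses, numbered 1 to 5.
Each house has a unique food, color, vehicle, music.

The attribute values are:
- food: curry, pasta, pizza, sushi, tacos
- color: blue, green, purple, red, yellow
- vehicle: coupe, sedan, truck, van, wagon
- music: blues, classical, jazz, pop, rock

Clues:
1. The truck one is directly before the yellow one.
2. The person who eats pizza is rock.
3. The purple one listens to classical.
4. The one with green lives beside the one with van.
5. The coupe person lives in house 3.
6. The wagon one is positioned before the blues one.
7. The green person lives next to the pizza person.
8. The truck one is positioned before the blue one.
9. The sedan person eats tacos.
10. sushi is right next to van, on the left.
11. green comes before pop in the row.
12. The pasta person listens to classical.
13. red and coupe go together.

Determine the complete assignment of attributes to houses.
Solution:

House | Food | Color | Vehicle | Music
--------------------------------------
  1   | sushi | green | truck | jazz
  2   | pizza | yellow | van | rock
  3   | curry | red | coupe | pop
  4   | pasta | purple | wagon | classical
  5   | tacos | blue | sedan | blues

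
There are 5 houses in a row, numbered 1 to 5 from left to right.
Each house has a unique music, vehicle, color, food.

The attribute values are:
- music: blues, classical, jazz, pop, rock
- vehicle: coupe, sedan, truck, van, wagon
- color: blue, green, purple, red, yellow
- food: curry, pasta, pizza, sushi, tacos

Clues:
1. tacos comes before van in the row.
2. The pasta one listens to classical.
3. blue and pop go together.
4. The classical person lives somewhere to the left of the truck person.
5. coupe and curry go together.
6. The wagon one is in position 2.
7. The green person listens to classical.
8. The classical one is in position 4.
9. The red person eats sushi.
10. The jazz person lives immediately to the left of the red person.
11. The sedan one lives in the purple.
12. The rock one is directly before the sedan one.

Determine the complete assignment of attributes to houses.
Solution:

House | Music | Vehicle | Color | Food
--------------------------------------
  1   | jazz | coupe | yellow | curry
  2   | rock | wagon | red | sushi
  3   | blues | sedan | purple | tacos
  4   | classical | van | green | pasta
  5   | pop | truck | blue | pizza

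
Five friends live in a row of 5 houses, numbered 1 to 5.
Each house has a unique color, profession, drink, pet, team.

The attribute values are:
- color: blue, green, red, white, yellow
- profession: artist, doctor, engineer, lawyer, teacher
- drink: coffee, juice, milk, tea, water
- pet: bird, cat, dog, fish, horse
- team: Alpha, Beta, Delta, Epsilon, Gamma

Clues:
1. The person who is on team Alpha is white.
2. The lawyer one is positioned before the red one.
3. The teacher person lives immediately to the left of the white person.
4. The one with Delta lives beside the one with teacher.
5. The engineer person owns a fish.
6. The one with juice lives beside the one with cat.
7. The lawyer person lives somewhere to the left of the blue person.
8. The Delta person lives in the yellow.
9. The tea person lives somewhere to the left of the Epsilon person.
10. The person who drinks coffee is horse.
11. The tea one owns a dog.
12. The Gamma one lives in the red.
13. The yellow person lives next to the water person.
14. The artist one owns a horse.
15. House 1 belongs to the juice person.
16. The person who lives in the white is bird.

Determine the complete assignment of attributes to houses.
Solution:

House | Color | Profession | Drink | Pet | Team
-----------------------------------------------
  1   | yellow | engineer | juice | fish | Delta
  2   | green | teacher | water | cat | Beta
  3   | white | lawyer | milk | bird | Alpha
  4   | red | doctor | tea | dog | Gamma
  5   | blue | artist | coffee | horse | Epsilon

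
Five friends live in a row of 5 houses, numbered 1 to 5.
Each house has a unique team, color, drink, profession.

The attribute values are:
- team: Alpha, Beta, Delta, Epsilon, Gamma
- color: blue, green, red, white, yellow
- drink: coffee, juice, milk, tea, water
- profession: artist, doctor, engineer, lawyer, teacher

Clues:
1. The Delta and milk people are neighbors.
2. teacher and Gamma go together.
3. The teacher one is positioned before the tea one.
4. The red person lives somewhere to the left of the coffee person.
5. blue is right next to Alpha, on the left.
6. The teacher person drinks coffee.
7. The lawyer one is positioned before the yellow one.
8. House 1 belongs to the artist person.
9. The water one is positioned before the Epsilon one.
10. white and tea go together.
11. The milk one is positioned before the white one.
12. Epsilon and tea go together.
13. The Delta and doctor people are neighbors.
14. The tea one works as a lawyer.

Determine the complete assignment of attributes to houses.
Solution:

House | Team | Color | Drink | Profession
-----------------------------------------
  1   | Delta | blue | water | artist
  2   | Alpha | red | milk | doctor
  3   | Gamma | green | coffee | teacher
  4   | Epsilon | white | tea | lawyer
  5   | Beta | yellow | juice | engineer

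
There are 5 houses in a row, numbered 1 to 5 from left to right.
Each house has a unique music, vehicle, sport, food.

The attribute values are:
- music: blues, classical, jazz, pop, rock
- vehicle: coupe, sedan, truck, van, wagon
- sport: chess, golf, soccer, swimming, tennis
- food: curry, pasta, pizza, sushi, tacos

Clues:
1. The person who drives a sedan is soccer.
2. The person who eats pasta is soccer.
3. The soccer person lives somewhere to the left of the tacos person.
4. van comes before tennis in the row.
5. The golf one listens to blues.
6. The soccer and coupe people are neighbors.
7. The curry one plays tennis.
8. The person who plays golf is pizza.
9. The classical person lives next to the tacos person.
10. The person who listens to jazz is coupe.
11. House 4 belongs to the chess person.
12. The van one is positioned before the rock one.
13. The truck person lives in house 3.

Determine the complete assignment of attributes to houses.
Solution:

House | Music | Vehicle | Sport | Food
--------------------------------------
  1   | classical | sedan | soccer | pasta
  2   | jazz | coupe | swimming | tacos
  3   | blues | truck | golf | pizza
  4   | pop | van | chess | sushi
  5   | rock | wagon | tennis | curry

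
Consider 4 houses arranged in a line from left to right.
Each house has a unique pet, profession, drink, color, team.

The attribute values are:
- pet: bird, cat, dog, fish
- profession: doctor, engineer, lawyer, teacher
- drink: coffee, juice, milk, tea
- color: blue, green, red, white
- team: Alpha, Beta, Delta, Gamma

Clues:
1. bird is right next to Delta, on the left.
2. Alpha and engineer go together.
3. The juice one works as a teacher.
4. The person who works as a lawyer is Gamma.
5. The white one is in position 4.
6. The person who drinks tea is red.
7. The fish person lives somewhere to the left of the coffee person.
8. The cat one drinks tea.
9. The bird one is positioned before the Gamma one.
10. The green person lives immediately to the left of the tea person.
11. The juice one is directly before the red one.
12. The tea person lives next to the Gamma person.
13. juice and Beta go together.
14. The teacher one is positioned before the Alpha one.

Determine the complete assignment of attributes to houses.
Solution:

House | Pet | Profession | Drink | Color | Team
-----------------------------------------------
  1   | bird | teacher | juice | green | Beta
  2   | cat | doctor | tea | red | Delta
  3   | fish | lawyer | milk | blue | Gamma
  4   | dog | engineer | coffee | white | Alpha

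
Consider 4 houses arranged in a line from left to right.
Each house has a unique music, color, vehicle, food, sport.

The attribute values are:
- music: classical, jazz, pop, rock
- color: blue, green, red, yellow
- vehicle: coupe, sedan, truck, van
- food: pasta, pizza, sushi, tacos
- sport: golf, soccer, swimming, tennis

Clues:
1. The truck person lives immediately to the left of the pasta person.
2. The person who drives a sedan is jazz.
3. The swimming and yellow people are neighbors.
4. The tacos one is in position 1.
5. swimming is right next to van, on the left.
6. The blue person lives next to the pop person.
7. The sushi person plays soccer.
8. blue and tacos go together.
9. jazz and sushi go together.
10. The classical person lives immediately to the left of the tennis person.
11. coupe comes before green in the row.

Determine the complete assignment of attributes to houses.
Solution:

House | Music | Color | Vehicle | Food | Sport
----------------------------------------------
  1   | classical | blue | truck | tacos | swimming
  2   | pop | yellow | van | pasta | tennis
  3   | rock | red | coupe | pizza | golf
  4   | jazz | green | sedan | sushi | soccer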